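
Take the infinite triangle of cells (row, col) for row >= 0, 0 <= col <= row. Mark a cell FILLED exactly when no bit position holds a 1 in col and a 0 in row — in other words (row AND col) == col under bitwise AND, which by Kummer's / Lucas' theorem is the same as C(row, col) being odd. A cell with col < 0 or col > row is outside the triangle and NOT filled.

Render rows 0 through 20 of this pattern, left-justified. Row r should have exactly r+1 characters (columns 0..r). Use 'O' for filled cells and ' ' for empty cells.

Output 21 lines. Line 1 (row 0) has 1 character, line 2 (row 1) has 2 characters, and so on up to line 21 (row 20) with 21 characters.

Answer: O
OO
O O
OOOO
O   O
OO  OO
O O O O
OOOOOOOO
O       O
OO      OO
O O     O O
OOOO    OOOO
O   O   O   O
OO  OO  OO  OO
O O O O O O O O
OOOOOOOOOOOOOOOO
O               O
OO              OO
O O             O O
OOOO            OOOO
O   O           O   O

Derivation:
r0=0: O
r1=1: OO
r2=10: O O
r3=11: OOOO
r4=100: O   O
r5=101: OO  OO
r6=110: O O O O
r7=111: OOOOOOOO
r8=1000: O       O
r9=1001: OO      OO
r10=1010: O O     O O
r11=1011: OOOO    OOOO
r12=1100: O   O   O   O
r13=1101: OO  OO  OO  OO
r14=1110: O O O O O O O O
r15=1111: OOOOOOOOOOOOOOOO
r16=10000: O               O
r17=10001: OO              OO
r18=10010: O O             O O
r19=10011: OOOO            OOOO
r20=10100: O   O           O   O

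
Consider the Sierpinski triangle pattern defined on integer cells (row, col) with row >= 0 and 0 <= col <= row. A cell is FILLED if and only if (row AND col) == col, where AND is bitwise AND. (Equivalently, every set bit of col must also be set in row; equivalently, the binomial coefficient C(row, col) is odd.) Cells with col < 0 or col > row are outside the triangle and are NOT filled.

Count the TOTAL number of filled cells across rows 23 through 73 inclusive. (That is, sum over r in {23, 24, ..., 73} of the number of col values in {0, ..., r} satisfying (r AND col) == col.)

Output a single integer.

r23=10111 pc4: +16 =16
r24=11000 pc2: +4 =20
r25=11001 pc3: +8 =28
r26=11010 pc3: +8 =36
r27=11011 pc4: +16 =52
r28=11100 pc3: +8 =60
r29=11101 pc4: +16 =76
r30=11110 pc4: +16 =92
r31=11111 pc5: +32 =124
r32=100000 pc1: +2 =126
r33=100001 pc2: +4 =130
r34=100010 pc2: +4 =134
r35=100011 pc3: +8 =142
r36=100100 pc2: +4 =146
r37=100101 pc3: +8 =154
r38=100110 pc3: +8 =162
r39=100111 pc4: +16 =178
r40=101000 pc2: +4 =182
r41=101001 pc3: +8 =190
r42=101010 pc3: +8 =198
r43=101011 pc4: +16 =214
r44=101100 pc3: +8 =222
r45=101101 pc4: +16 =238
r46=101110 pc4: +16 =254
r47=101111 pc5: +32 =286
r48=110000 pc2: +4 =290
r49=110001 pc3: +8 =298
r50=110010 pc3: +8 =306
r51=110011 pc4: +16 =322
r52=110100 pc3: +8 =330
r53=110101 pc4: +16 =346
r54=110110 pc4: +16 =362
r55=110111 pc5: +32 =394
r56=111000 pc3: +8 =402
r57=111001 pc4: +16 =418
r58=111010 pc4: +16 =434
r59=111011 pc5: +32 =466
r60=111100 pc4: +16 =482
r61=111101 pc5: +32 =514
r62=111110 pc5: +32 =546
r63=111111 pc6: +64 =610
r64=1000000 pc1: +2 =612
r65=1000001 pc2: +4 =616
r66=1000010 pc2: +4 =620
r67=1000011 pc3: +8 =628
r68=1000100 pc2: +4 =632
r69=1000101 pc3: +8 =640
r70=1000110 pc3: +8 =648
r71=1000111 pc4: +16 =664
r72=1001000 pc2: +4 =668
r73=1001001 pc3: +8 =676

Answer: 676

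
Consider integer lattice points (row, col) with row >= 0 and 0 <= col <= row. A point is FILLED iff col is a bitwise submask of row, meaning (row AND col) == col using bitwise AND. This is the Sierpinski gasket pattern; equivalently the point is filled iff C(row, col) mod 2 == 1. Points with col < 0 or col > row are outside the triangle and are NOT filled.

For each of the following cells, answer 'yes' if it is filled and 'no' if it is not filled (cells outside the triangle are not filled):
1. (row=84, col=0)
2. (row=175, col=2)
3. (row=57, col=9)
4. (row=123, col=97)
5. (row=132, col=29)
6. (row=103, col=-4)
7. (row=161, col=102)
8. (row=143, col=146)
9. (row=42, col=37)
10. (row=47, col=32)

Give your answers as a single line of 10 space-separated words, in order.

(84,0): row=0b1010100, col=0b0, row AND col = 0b0 = 0; 0 == 0 -> filled
(175,2): row=0b10101111, col=0b10, row AND col = 0b10 = 2; 2 == 2 -> filled
(57,9): row=0b111001, col=0b1001, row AND col = 0b1001 = 9; 9 == 9 -> filled
(123,97): row=0b1111011, col=0b1100001, row AND col = 0b1100001 = 97; 97 == 97 -> filled
(132,29): row=0b10000100, col=0b11101, row AND col = 0b100 = 4; 4 != 29 -> empty
(103,-4): col outside [0, 103] -> not filled
(161,102): row=0b10100001, col=0b1100110, row AND col = 0b100000 = 32; 32 != 102 -> empty
(143,146): col outside [0, 143] -> not filled
(42,37): row=0b101010, col=0b100101, row AND col = 0b100000 = 32; 32 != 37 -> empty
(47,32): row=0b101111, col=0b100000, row AND col = 0b100000 = 32; 32 == 32 -> filled

Answer: yes yes yes yes no no no no no yes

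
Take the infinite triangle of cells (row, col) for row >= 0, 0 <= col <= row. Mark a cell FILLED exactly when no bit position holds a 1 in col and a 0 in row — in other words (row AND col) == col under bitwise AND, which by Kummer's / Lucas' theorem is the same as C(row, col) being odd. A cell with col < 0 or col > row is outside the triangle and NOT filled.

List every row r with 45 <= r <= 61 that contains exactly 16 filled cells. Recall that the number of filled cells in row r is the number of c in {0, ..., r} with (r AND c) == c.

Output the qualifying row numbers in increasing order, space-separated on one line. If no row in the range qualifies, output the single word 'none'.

Answer: 45 46 51 53 54 57 58 60

Derivation:
Row r has 2^popcount(r) filled cells, so we need popcount(r) = log2(16) = 4.
Scan r = 45..61 and keep those with exactly 4 one-bits:
r=45=101101 popcount=4 -> KEEP
r=46=101110 popcount=4 -> KEEP
r=47=101111 popcount=5 -> skip
r=48=110000 popcount=2 -> skip
r=49=110001 popcount=3 -> skip
r=50=110010 popcount=3 -> skip
r=51=110011 popcount=4 -> KEEP
r=52=110100 popcount=3 -> skip
r=53=110101 popcount=4 -> KEEP
r=54=110110 popcount=4 -> KEEP
r=55=110111 popcount=5 -> skip
r=56=111000 popcount=3 -> skip
r=57=111001 popcount=4 -> KEEP
r=58=111010 popcount=4 -> KEEP
r=59=111011 popcount=5 -> skip
r=60=111100 popcount=4 -> KEEP
r=61=111101 popcount=5 -> skip
Kept rows: 45 46 51 53 54 57 58 60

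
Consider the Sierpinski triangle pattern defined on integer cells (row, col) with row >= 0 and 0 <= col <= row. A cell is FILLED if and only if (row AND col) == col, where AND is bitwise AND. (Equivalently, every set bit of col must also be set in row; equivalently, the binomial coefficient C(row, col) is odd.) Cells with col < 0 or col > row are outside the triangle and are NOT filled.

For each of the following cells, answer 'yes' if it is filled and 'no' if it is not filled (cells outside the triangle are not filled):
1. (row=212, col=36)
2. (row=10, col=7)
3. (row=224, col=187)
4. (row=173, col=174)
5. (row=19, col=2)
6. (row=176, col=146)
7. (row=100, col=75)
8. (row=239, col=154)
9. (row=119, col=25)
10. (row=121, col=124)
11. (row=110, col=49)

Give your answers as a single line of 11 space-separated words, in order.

Answer: no no no no yes no no no no no no

Derivation:
(212,36): row=0b11010100, col=0b100100, row AND col = 0b100 = 4; 4 != 36 -> empty
(10,7): row=0b1010, col=0b111, row AND col = 0b10 = 2; 2 != 7 -> empty
(224,187): row=0b11100000, col=0b10111011, row AND col = 0b10100000 = 160; 160 != 187 -> empty
(173,174): col outside [0, 173] -> not filled
(19,2): row=0b10011, col=0b10, row AND col = 0b10 = 2; 2 == 2 -> filled
(176,146): row=0b10110000, col=0b10010010, row AND col = 0b10010000 = 144; 144 != 146 -> empty
(100,75): row=0b1100100, col=0b1001011, row AND col = 0b1000000 = 64; 64 != 75 -> empty
(239,154): row=0b11101111, col=0b10011010, row AND col = 0b10001010 = 138; 138 != 154 -> empty
(119,25): row=0b1110111, col=0b11001, row AND col = 0b10001 = 17; 17 != 25 -> empty
(121,124): col outside [0, 121] -> not filled
(110,49): row=0b1101110, col=0b110001, row AND col = 0b100000 = 32; 32 != 49 -> empty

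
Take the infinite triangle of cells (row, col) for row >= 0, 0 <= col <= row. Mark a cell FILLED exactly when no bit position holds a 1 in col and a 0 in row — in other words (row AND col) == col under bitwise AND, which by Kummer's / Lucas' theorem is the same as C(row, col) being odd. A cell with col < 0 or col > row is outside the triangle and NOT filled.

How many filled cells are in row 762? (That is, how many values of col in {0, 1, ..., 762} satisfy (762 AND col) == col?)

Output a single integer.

Answer: 128

Derivation:
762 in binary = 1011111010
popcount(762) = number of 1-bits in 1011111010 = 7
A col c satisfies (762 AND c) == c iff every set bit of c is also set in 762; each of the 7 set bits of 762 can independently be on or off in c.
count = 2^7 = 128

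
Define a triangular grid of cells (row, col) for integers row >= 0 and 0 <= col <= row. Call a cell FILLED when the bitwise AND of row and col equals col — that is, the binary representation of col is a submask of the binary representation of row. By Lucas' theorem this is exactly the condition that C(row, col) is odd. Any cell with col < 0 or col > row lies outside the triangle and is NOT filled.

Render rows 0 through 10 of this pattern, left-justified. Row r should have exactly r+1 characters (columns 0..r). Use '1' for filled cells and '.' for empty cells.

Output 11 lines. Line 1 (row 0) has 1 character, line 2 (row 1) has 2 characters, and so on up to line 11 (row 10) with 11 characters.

r0=0: 1
r1=1: 11
r2=10: 1.1
r3=11: 1111
r4=100: 1...1
r5=101: 11..11
r6=110: 1.1.1.1
r7=111: 11111111
r8=1000: 1.......1
r9=1001: 11......11
r10=1010: 1.1.....1.1

Answer: 1
11
1.1
1111
1...1
11..11
1.1.1.1
11111111
1.......1
11......11
1.1.....1.1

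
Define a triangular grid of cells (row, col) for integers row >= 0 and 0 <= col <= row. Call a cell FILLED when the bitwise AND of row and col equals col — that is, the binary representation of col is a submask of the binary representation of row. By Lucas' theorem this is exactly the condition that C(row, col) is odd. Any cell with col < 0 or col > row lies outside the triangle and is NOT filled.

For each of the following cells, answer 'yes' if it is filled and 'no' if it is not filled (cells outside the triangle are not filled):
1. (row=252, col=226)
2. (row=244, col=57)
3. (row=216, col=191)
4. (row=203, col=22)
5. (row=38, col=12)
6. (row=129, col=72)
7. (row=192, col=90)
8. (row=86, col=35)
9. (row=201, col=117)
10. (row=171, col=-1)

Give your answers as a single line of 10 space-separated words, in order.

Answer: no no no no no no no no no no

Derivation:
(252,226): row=0b11111100, col=0b11100010, row AND col = 0b11100000 = 224; 224 != 226 -> empty
(244,57): row=0b11110100, col=0b111001, row AND col = 0b110000 = 48; 48 != 57 -> empty
(216,191): row=0b11011000, col=0b10111111, row AND col = 0b10011000 = 152; 152 != 191 -> empty
(203,22): row=0b11001011, col=0b10110, row AND col = 0b10 = 2; 2 != 22 -> empty
(38,12): row=0b100110, col=0b1100, row AND col = 0b100 = 4; 4 != 12 -> empty
(129,72): row=0b10000001, col=0b1001000, row AND col = 0b0 = 0; 0 != 72 -> empty
(192,90): row=0b11000000, col=0b1011010, row AND col = 0b1000000 = 64; 64 != 90 -> empty
(86,35): row=0b1010110, col=0b100011, row AND col = 0b10 = 2; 2 != 35 -> empty
(201,117): row=0b11001001, col=0b1110101, row AND col = 0b1000001 = 65; 65 != 117 -> empty
(171,-1): col outside [0, 171] -> not filled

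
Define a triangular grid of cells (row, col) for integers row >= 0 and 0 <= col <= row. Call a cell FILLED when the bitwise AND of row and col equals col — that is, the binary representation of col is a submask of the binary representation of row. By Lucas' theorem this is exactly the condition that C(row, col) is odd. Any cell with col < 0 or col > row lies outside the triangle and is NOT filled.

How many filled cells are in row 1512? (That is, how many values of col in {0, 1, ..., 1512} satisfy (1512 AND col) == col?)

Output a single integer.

1512 in binary = 10111101000
popcount(1512) = number of 1-bits in 10111101000 = 6
A col c satisfies (1512 AND c) == c iff every set bit of c is also set in 1512; each of the 6 set bits of 1512 can independently be on or off in c.
count = 2^6 = 64

Answer: 64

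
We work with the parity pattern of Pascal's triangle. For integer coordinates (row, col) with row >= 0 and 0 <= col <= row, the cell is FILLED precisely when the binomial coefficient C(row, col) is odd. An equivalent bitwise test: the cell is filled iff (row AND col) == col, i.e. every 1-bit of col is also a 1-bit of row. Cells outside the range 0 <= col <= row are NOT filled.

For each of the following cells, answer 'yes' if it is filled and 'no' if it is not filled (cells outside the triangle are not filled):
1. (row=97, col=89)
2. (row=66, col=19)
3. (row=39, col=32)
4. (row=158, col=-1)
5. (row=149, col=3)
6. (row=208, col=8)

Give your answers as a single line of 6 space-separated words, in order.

Answer: no no yes no no no

Derivation:
(97,89): row=0b1100001, col=0b1011001, row AND col = 0b1000001 = 65; 65 != 89 -> empty
(66,19): row=0b1000010, col=0b10011, row AND col = 0b10 = 2; 2 != 19 -> empty
(39,32): row=0b100111, col=0b100000, row AND col = 0b100000 = 32; 32 == 32 -> filled
(158,-1): col outside [0, 158] -> not filled
(149,3): row=0b10010101, col=0b11, row AND col = 0b1 = 1; 1 != 3 -> empty
(208,8): row=0b11010000, col=0b1000, row AND col = 0b0 = 0; 0 != 8 -> empty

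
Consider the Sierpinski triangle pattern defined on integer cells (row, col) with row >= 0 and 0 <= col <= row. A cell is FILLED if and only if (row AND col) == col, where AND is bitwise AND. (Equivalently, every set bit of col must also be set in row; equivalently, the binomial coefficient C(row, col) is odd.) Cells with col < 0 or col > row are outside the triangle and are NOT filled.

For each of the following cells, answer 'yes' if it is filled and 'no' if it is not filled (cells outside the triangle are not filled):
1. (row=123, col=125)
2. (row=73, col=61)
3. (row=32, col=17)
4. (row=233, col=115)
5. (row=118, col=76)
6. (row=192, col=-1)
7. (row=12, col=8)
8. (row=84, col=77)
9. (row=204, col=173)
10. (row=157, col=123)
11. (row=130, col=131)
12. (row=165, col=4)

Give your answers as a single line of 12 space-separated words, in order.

Answer: no no no no no no yes no no no no yes

Derivation:
(123,125): col outside [0, 123] -> not filled
(73,61): row=0b1001001, col=0b111101, row AND col = 0b1001 = 9; 9 != 61 -> empty
(32,17): row=0b100000, col=0b10001, row AND col = 0b0 = 0; 0 != 17 -> empty
(233,115): row=0b11101001, col=0b1110011, row AND col = 0b1100001 = 97; 97 != 115 -> empty
(118,76): row=0b1110110, col=0b1001100, row AND col = 0b1000100 = 68; 68 != 76 -> empty
(192,-1): col outside [0, 192] -> not filled
(12,8): row=0b1100, col=0b1000, row AND col = 0b1000 = 8; 8 == 8 -> filled
(84,77): row=0b1010100, col=0b1001101, row AND col = 0b1000100 = 68; 68 != 77 -> empty
(204,173): row=0b11001100, col=0b10101101, row AND col = 0b10001100 = 140; 140 != 173 -> empty
(157,123): row=0b10011101, col=0b1111011, row AND col = 0b11001 = 25; 25 != 123 -> empty
(130,131): col outside [0, 130] -> not filled
(165,4): row=0b10100101, col=0b100, row AND col = 0b100 = 4; 4 == 4 -> filled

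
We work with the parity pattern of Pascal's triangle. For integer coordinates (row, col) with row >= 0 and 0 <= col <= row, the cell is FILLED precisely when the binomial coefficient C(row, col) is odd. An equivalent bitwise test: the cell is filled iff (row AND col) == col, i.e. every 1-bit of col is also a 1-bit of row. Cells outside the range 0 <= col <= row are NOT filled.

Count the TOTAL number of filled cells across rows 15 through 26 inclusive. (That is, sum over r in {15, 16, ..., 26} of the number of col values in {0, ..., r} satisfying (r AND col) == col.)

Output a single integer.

Answer: 90

Derivation:
r15=1111 pc4: +16 =16
r16=10000 pc1: +2 =18
r17=10001 pc2: +4 =22
r18=10010 pc2: +4 =26
r19=10011 pc3: +8 =34
r20=10100 pc2: +4 =38
r21=10101 pc3: +8 =46
r22=10110 pc3: +8 =54
r23=10111 pc4: +16 =70
r24=11000 pc2: +4 =74
r25=11001 pc3: +8 =82
r26=11010 pc3: +8 =90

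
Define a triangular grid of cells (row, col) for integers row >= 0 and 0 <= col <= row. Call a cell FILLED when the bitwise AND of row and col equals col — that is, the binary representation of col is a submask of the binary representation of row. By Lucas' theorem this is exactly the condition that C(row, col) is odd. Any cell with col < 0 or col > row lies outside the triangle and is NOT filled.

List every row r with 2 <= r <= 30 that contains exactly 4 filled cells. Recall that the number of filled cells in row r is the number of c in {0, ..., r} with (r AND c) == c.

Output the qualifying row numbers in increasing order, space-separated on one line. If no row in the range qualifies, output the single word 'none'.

Answer: 3 5 6 9 10 12 17 18 20 24

Derivation:
Row r has 2^popcount(r) filled cells, so we need popcount(r) = log2(4) = 2.
Scan r = 2..30 and keep those with exactly 2 one-bits:
r=2=10 popcount=1 -> skip
r=3=11 popcount=2 -> KEEP
r=4=100 popcount=1 -> skip
r=5=101 popcount=2 -> KEEP
r=6=110 popcount=2 -> KEEP
r=7=111 popcount=3 -> skip
r=8=1000 popcount=1 -> skip
r=9=1001 popcount=2 -> KEEP
r=10=1010 popcount=2 -> KEEP
r=11=1011 popcount=3 -> skip
r=12=1100 popcount=2 -> KEEP
r=13=1101 popcount=3 -> skip
r=14=1110 popcount=3 -> skip
r=15=1111 popcount=4 -> skip
r=16=10000 popcount=1 -> skip
r=17=10001 popcount=2 -> KEEP
r=18=10010 popcount=2 -> KEEP
r=19=10011 popcount=3 -> skip
r=20=10100 popcount=2 -> KEEP
r=21=10101 popcount=3 -> skip
r=22=10110 popcount=3 -> skip
r=23=10111 popcount=4 -> skip
r=24=11000 popcount=2 -> KEEP
r=25=11001 popcount=3 -> skip
r=26=11010 popcount=3 -> skip
r=27=11011 popcount=4 -> skip
r=28=11100 popcount=3 -> skip
r=29=11101 popcount=4 -> skip
r=30=11110 popcount=4 -> skip
Kept rows: 3 5 6 9 10 12 17 18 20 24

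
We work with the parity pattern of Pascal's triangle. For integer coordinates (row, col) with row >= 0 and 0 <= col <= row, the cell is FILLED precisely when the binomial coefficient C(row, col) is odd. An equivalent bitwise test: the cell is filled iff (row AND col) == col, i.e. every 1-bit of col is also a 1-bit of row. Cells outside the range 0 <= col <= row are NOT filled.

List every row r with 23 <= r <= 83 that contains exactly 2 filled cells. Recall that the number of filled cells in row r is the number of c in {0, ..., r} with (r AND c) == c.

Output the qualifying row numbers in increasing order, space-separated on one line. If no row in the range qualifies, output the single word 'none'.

Answer: 32 64

Derivation:
Row r has 2^popcount(r) filled cells, so we need popcount(r) = log2(2) = 1.
Scan r = 23..83 and keep those with exactly 1 one-bits:
r=23=10111 popcount=4 -> skip
r=24=11000 popcount=2 -> skip
r=25=11001 popcount=3 -> skip
r=26=11010 popcount=3 -> skip
r=27=11011 popcount=4 -> skip
r=28=11100 popcount=3 -> skip
r=29=11101 popcount=4 -> skip
r=30=11110 popcount=4 -> skip
r=31=11111 popcount=5 -> skip
r=32=100000 popcount=1 -> KEEP
r=33=100001 popcount=2 -> skip
r=34=100010 popcount=2 -> skip
r=35=100011 popcount=3 -> skip
r=36=100100 popcount=2 -> skip
r=37=100101 popcount=3 -> skip
r=38=100110 popcount=3 -> skip
r=39=100111 popcount=4 -> skip
r=40=101000 popcount=2 -> skip
r=41=101001 popcount=3 -> skip
r=42=101010 popcount=3 -> skip
r=43=101011 popcount=4 -> skip
r=44=101100 popcount=3 -> skip
r=45=101101 popcount=4 -> skip
r=46=101110 popcount=4 -> skip
r=47=101111 popcount=5 -> skip
r=48=110000 popcount=2 -> skip
r=49=110001 popcount=3 -> skip
r=50=110010 popcount=3 -> skip
r=51=110011 popcount=4 -> skip
r=52=110100 popcount=3 -> skip
r=53=110101 popcount=4 -> skip
r=54=110110 popcount=4 -> skip
r=55=110111 popcount=5 -> skip
r=56=111000 popcount=3 -> skip
r=57=111001 popcount=4 -> skip
r=58=111010 popcount=4 -> skip
r=59=111011 popcount=5 -> skip
r=60=111100 popcount=4 -> skip
r=61=111101 popcount=5 -> skip
r=62=111110 popcount=5 -> skip
r=63=111111 popcount=6 -> skip
r=64=1000000 popcount=1 -> KEEP
r=65=1000001 popcount=2 -> skip
r=66=1000010 popcount=2 -> skip
r=67=1000011 popcount=3 -> skip
r=68=1000100 popcount=2 -> skip
r=69=1000101 popcount=3 -> skip
r=70=1000110 popcount=3 -> skip
r=71=1000111 popcount=4 -> skip
r=72=1001000 popcount=2 -> skip
r=73=1001001 popcount=3 -> skip
r=74=1001010 popcount=3 -> skip
r=75=1001011 popcount=4 -> skip
r=76=1001100 popcount=3 -> skip
r=77=1001101 popcount=4 -> skip
r=78=1001110 popcount=4 -> skip
r=79=1001111 popcount=5 -> skip
r=80=1010000 popcount=2 -> skip
r=81=1010001 popcount=3 -> skip
r=82=1010010 popcount=3 -> skip
r=83=1010011 popcount=4 -> skip
Kept rows: 32 64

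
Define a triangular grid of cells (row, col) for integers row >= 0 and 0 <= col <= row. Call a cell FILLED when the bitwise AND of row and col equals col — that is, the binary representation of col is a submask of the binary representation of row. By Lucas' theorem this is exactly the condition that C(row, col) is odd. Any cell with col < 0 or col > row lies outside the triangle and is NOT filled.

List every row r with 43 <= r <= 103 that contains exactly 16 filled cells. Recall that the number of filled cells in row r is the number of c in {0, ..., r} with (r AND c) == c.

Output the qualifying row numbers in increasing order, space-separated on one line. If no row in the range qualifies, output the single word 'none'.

Answer: 43 45 46 51 53 54 57 58 60 71 75 77 78 83 85 86 89 90 92 99 101 102

Derivation:
Row r has 2^popcount(r) filled cells, so we need popcount(r) = log2(16) = 4.
Scan r = 43..103 and keep those with exactly 4 one-bits:
r=43=101011 popcount=4 -> KEEP
r=44=101100 popcount=3 -> skip
r=45=101101 popcount=4 -> KEEP
r=46=101110 popcount=4 -> KEEP
r=47=101111 popcount=5 -> skip
r=48=110000 popcount=2 -> skip
r=49=110001 popcount=3 -> skip
r=50=110010 popcount=3 -> skip
r=51=110011 popcount=4 -> KEEP
r=52=110100 popcount=3 -> skip
r=53=110101 popcount=4 -> KEEP
r=54=110110 popcount=4 -> KEEP
r=55=110111 popcount=5 -> skip
r=56=111000 popcount=3 -> skip
r=57=111001 popcount=4 -> KEEP
r=58=111010 popcount=4 -> KEEP
r=59=111011 popcount=5 -> skip
r=60=111100 popcount=4 -> KEEP
r=61=111101 popcount=5 -> skip
r=62=111110 popcount=5 -> skip
r=63=111111 popcount=6 -> skip
r=64=1000000 popcount=1 -> skip
r=65=1000001 popcount=2 -> skip
r=66=1000010 popcount=2 -> skip
r=67=1000011 popcount=3 -> skip
r=68=1000100 popcount=2 -> skip
r=69=1000101 popcount=3 -> skip
r=70=1000110 popcount=3 -> skip
r=71=1000111 popcount=4 -> KEEP
r=72=1001000 popcount=2 -> skip
r=73=1001001 popcount=3 -> skip
r=74=1001010 popcount=3 -> skip
r=75=1001011 popcount=4 -> KEEP
r=76=1001100 popcount=3 -> skip
r=77=1001101 popcount=4 -> KEEP
r=78=1001110 popcount=4 -> KEEP
r=79=1001111 popcount=5 -> skip
r=80=1010000 popcount=2 -> skip
r=81=1010001 popcount=3 -> skip
r=82=1010010 popcount=3 -> skip
r=83=1010011 popcount=4 -> KEEP
r=84=1010100 popcount=3 -> skip
r=85=1010101 popcount=4 -> KEEP
r=86=1010110 popcount=4 -> KEEP
r=87=1010111 popcount=5 -> skip
r=88=1011000 popcount=3 -> skip
r=89=1011001 popcount=4 -> KEEP
r=90=1011010 popcount=4 -> KEEP
r=91=1011011 popcount=5 -> skip
r=92=1011100 popcount=4 -> KEEP
r=93=1011101 popcount=5 -> skip
r=94=1011110 popcount=5 -> skip
r=95=1011111 popcount=6 -> skip
r=96=1100000 popcount=2 -> skip
r=97=1100001 popcount=3 -> skip
r=98=1100010 popcount=3 -> skip
r=99=1100011 popcount=4 -> KEEP
r=100=1100100 popcount=3 -> skip
r=101=1100101 popcount=4 -> KEEP
r=102=1100110 popcount=4 -> KEEP
r=103=1100111 popcount=5 -> skip
Kept rows: 43 45 46 51 53 54 57 58 60 71 75 77 78 83 85 86 89 90 92 99 101 102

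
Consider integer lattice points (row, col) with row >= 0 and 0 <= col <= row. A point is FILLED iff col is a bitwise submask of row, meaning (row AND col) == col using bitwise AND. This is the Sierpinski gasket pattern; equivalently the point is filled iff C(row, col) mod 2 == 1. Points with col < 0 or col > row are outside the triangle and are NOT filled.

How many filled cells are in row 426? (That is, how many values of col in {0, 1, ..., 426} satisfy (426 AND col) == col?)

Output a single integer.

426 in binary = 110101010
popcount(426) = number of 1-bits in 110101010 = 5
A col c satisfies (426 AND c) == c iff every set bit of c is also set in 426; each of the 5 set bits of 426 can independently be on or off in c.
count = 2^5 = 32

Answer: 32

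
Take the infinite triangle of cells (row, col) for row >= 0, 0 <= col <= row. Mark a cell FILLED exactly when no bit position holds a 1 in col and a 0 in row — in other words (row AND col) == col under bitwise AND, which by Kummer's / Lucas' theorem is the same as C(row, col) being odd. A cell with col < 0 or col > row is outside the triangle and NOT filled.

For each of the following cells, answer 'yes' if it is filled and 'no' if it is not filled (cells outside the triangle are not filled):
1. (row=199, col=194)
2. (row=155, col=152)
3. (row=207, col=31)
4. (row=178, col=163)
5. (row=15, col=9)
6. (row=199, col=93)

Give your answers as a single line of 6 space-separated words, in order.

Answer: yes yes no no yes no

Derivation:
(199,194): row=0b11000111, col=0b11000010, row AND col = 0b11000010 = 194; 194 == 194 -> filled
(155,152): row=0b10011011, col=0b10011000, row AND col = 0b10011000 = 152; 152 == 152 -> filled
(207,31): row=0b11001111, col=0b11111, row AND col = 0b1111 = 15; 15 != 31 -> empty
(178,163): row=0b10110010, col=0b10100011, row AND col = 0b10100010 = 162; 162 != 163 -> empty
(15,9): row=0b1111, col=0b1001, row AND col = 0b1001 = 9; 9 == 9 -> filled
(199,93): row=0b11000111, col=0b1011101, row AND col = 0b1000101 = 69; 69 != 93 -> empty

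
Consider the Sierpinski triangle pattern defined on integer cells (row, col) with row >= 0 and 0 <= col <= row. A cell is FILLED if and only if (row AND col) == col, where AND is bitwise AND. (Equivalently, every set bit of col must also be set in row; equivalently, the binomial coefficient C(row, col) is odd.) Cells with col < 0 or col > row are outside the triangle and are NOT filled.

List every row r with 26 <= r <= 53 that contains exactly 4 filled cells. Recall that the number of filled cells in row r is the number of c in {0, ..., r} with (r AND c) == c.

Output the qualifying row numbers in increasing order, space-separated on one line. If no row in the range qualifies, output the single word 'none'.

Row r has 2^popcount(r) filled cells, so we need popcount(r) = log2(4) = 2.
Scan r = 26..53 and keep those with exactly 2 one-bits:
r=26=11010 popcount=3 -> skip
r=27=11011 popcount=4 -> skip
r=28=11100 popcount=3 -> skip
r=29=11101 popcount=4 -> skip
r=30=11110 popcount=4 -> skip
r=31=11111 popcount=5 -> skip
r=32=100000 popcount=1 -> skip
r=33=100001 popcount=2 -> KEEP
r=34=100010 popcount=2 -> KEEP
r=35=100011 popcount=3 -> skip
r=36=100100 popcount=2 -> KEEP
r=37=100101 popcount=3 -> skip
r=38=100110 popcount=3 -> skip
r=39=100111 popcount=4 -> skip
r=40=101000 popcount=2 -> KEEP
r=41=101001 popcount=3 -> skip
r=42=101010 popcount=3 -> skip
r=43=101011 popcount=4 -> skip
r=44=101100 popcount=3 -> skip
r=45=101101 popcount=4 -> skip
r=46=101110 popcount=4 -> skip
r=47=101111 popcount=5 -> skip
r=48=110000 popcount=2 -> KEEP
r=49=110001 popcount=3 -> skip
r=50=110010 popcount=3 -> skip
r=51=110011 popcount=4 -> skip
r=52=110100 popcount=3 -> skip
r=53=110101 popcount=4 -> skip
Kept rows: 33 34 36 40 48

Answer: 33 34 36 40 48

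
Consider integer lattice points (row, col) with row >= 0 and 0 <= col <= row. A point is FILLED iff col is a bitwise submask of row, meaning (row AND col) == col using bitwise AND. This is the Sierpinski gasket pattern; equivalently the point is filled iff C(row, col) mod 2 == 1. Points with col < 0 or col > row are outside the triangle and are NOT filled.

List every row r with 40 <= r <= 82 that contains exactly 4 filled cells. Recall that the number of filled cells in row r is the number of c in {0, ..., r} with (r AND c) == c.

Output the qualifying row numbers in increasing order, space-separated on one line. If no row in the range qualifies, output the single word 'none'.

Row r has 2^popcount(r) filled cells, so we need popcount(r) = log2(4) = 2.
Scan r = 40..82 and keep those with exactly 2 one-bits:
r=40=101000 popcount=2 -> KEEP
r=41=101001 popcount=3 -> skip
r=42=101010 popcount=3 -> skip
r=43=101011 popcount=4 -> skip
r=44=101100 popcount=3 -> skip
r=45=101101 popcount=4 -> skip
r=46=101110 popcount=4 -> skip
r=47=101111 popcount=5 -> skip
r=48=110000 popcount=2 -> KEEP
r=49=110001 popcount=3 -> skip
r=50=110010 popcount=3 -> skip
r=51=110011 popcount=4 -> skip
r=52=110100 popcount=3 -> skip
r=53=110101 popcount=4 -> skip
r=54=110110 popcount=4 -> skip
r=55=110111 popcount=5 -> skip
r=56=111000 popcount=3 -> skip
r=57=111001 popcount=4 -> skip
r=58=111010 popcount=4 -> skip
r=59=111011 popcount=5 -> skip
r=60=111100 popcount=4 -> skip
r=61=111101 popcount=5 -> skip
r=62=111110 popcount=5 -> skip
r=63=111111 popcount=6 -> skip
r=64=1000000 popcount=1 -> skip
r=65=1000001 popcount=2 -> KEEP
r=66=1000010 popcount=2 -> KEEP
r=67=1000011 popcount=3 -> skip
r=68=1000100 popcount=2 -> KEEP
r=69=1000101 popcount=3 -> skip
r=70=1000110 popcount=3 -> skip
r=71=1000111 popcount=4 -> skip
r=72=1001000 popcount=2 -> KEEP
r=73=1001001 popcount=3 -> skip
r=74=1001010 popcount=3 -> skip
r=75=1001011 popcount=4 -> skip
r=76=1001100 popcount=3 -> skip
r=77=1001101 popcount=4 -> skip
r=78=1001110 popcount=4 -> skip
r=79=1001111 popcount=5 -> skip
r=80=1010000 popcount=2 -> KEEP
r=81=1010001 popcount=3 -> skip
r=82=1010010 popcount=3 -> skip
Kept rows: 40 48 65 66 68 72 80

Answer: 40 48 65 66 68 72 80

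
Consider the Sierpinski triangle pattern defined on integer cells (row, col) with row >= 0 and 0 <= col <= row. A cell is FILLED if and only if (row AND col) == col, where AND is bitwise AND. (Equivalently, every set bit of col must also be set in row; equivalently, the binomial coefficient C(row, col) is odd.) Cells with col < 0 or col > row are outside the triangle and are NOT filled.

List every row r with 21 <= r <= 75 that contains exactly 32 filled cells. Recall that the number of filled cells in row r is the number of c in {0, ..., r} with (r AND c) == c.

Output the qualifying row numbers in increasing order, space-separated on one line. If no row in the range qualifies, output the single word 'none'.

Answer: 31 47 55 59 61 62

Derivation:
Row r has 2^popcount(r) filled cells, so we need popcount(r) = log2(32) = 5.
Scan r = 21..75 and keep those with exactly 5 one-bits:
r=21=10101 popcount=3 -> skip
r=22=10110 popcount=3 -> skip
r=23=10111 popcount=4 -> skip
r=24=11000 popcount=2 -> skip
r=25=11001 popcount=3 -> skip
r=26=11010 popcount=3 -> skip
r=27=11011 popcount=4 -> skip
r=28=11100 popcount=3 -> skip
r=29=11101 popcount=4 -> skip
r=30=11110 popcount=4 -> skip
r=31=11111 popcount=5 -> KEEP
r=32=100000 popcount=1 -> skip
r=33=100001 popcount=2 -> skip
r=34=100010 popcount=2 -> skip
r=35=100011 popcount=3 -> skip
r=36=100100 popcount=2 -> skip
r=37=100101 popcount=3 -> skip
r=38=100110 popcount=3 -> skip
r=39=100111 popcount=4 -> skip
r=40=101000 popcount=2 -> skip
r=41=101001 popcount=3 -> skip
r=42=101010 popcount=3 -> skip
r=43=101011 popcount=4 -> skip
r=44=101100 popcount=3 -> skip
r=45=101101 popcount=4 -> skip
r=46=101110 popcount=4 -> skip
r=47=101111 popcount=5 -> KEEP
r=48=110000 popcount=2 -> skip
r=49=110001 popcount=3 -> skip
r=50=110010 popcount=3 -> skip
r=51=110011 popcount=4 -> skip
r=52=110100 popcount=3 -> skip
r=53=110101 popcount=4 -> skip
r=54=110110 popcount=4 -> skip
r=55=110111 popcount=5 -> KEEP
r=56=111000 popcount=3 -> skip
r=57=111001 popcount=4 -> skip
r=58=111010 popcount=4 -> skip
r=59=111011 popcount=5 -> KEEP
r=60=111100 popcount=4 -> skip
r=61=111101 popcount=5 -> KEEP
r=62=111110 popcount=5 -> KEEP
r=63=111111 popcount=6 -> skip
r=64=1000000 popcount=1 -> skip
r=65=1000001 popcount=2 -> skip
r=66=1000010 popcount=2 -> skip
r=67=1000011 popcount=3 -> skip
r=68=1000100 popcount=2 -> skip
r=69=1000101 popcount=3 -> skip
r=70=1000110 popcount=3 -> skip
r=71=1000111 popcount=4 -> skip
r=72=1001000 popcount=2 -> skip
r=73=1001001 popcount=3 -> skip
r=74=1001010 popcount=3 -> skip
r=75=1001011 popcount=4 -> skip
Kept rows: 31 47 55 59 61 62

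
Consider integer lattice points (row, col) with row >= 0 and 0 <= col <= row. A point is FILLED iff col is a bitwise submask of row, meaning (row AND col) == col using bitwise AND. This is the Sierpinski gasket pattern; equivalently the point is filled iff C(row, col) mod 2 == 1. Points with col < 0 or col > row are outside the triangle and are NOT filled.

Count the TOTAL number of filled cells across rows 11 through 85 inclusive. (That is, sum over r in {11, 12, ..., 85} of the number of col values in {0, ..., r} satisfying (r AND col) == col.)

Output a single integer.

r11=1011 pc3: +8 =8
r12=1100 pc2: +4 =12
r13=1101 pc3: +8 =20
r14=1110 pc3: +8 =28
r15=1111 pc4: +16 =44
r16=10000 pc1: +2 =46
r17=10001 pc2: +4 =50
r18=10010 pc2: +4 =54
r19=10011 pc3: +8 =62
r20=10100 pc2: +4 =66
r21=10101 pc3: +8 =74
r22=10110 pc3: +8 =82
r23=10111 pc4: +16 =98
r24=11000 pc2: +4 =102
r25=11001 pc3: +8 =110
r26=11010 pc3: +8 =118
r27=11011 pc4: +16 =134
r28=11100 pc3: +8 =142
r29=11101 pc4: +16 =158
r30=11110 pc4: +16 =174
r31=11111 pc5: +32 =206
r32=100000 pc1: +2 =208
r33=100001 pc2: +4 =212
r34=100010 pc2: +4 =216
r35=100011 pc3: +8 =224
r36=100100 pc2: +4 =228
r37=100101 pc3: +8 =236
r38=100110 pc3: +8 =244
r39=100111 pc4: +16 =260
r40=101000 pc2: +4 =264
r41=101001 pc3: +8 =272
r42=101010 pc3: +8 =280
r43=101011 pc4: +16 =296
r44=101100 pc3: +8 =304
r45=101101 pc4: +16 =320
r46=101110 pc4: +16 =336
r47=101111 pc5: +32 =368
r48=110000 pc2: +4 =372
r49=110001 pc3: +8 =380
r50=110010 pc3: +8 =388
r51=110011 pc4: +16 =404
r52=110100 pc3: +8 =412
r53=110101 pc4: +16 =428
r54=110110 pc4: +16 =444
r55=110111 pc5: +32 =476
r56=111000 pc3: +8 =484
r57=111001 pc4: +16 =500
r58=111010 pc4: +16 =516
r59=111011 pc5: +32 =548
r60=111100 pc4: +16 =564
r61=111101 pc5: +32 =596
r62=111110 pc5: +32 =628
r63=111111 pc6: +64 =692
r64=1000000 pc1: +2 =694
r65=1000001 pc2: +4 =698
r66=1000010 pc2: +4 =702
r67=1000011 pc3: +8 =710
r68=1000100 pc2: +4 =714
r69=1000101 pc3: +8 =722
r70=1000110 pc3: +8 =730
r71=1000111 pc4: +16 =746
r72=1001000 pc2: +4 =750
r73=1001001 pc3: +8 =758
r74=1001010 pc3: +8 =766
r75=1001011 pc4: +16 =782
r76=1001100 pc3: +8 =790
r77=1001101 pc4: +16 =806
r78=1001110 pc4: +16 =822
r79=1001111 pc5: +32 =854
r80=1010000 pc2: +4 =858
r81=1010001 pc3: +8 =866
r82=1010010 pc3: +8 =874
r83=1010011 pc4: +16 =890
r84=1010100 pc3: +8 =898
r85=1010101 pc4: +16 =914

Answer: 914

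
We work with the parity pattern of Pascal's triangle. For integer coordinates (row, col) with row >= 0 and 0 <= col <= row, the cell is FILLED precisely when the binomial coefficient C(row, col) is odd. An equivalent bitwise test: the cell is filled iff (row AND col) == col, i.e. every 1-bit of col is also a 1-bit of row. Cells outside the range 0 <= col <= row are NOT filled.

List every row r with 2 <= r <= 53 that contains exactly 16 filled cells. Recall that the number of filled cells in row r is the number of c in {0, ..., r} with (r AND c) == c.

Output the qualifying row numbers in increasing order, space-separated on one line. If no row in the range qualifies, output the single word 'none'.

Row r has 2^popcount(r) filled cells, so we need popcount(r) = log2(16) = 4.
Scan r = 2..53 and keep those with exactly 4 one-bits:
r=2=10 popcount=1 -> skip
r=3=11 popcount=2 -> skip
r=4=100 popcount=1 -> skip
r=5=101 popcount=2 -> skip
r=6=110 popcount=2 -> skip
r=7=111 popcount=3 -> skip
r=8=1000 popcount=1 -> skip
r=9=1001 popcount=2 -> skip
r=10=1010 popcount=2 -> skip
r=11=1011 popcount=3 -> skip
r=12=1100 popcount=2 -> skip
r=13=1101 popcount=3 -> skip
r=14=1110 popcount=3 -> skip
r=15=1111 popcount=4 -> KEEP
r=16=10000 popcount=1 -> skip
r=17=10001 popcount=2 -> skip
r=18=10010 popcount=2 -> skip
r=19=10011 popcount=3 -> skip
r=20=10100 popcount=2 -> skip
r=21=10101 popcount=3 -> skip
r=22=10110 popcount=3 -> skip
r=23=10111 popcount=4 -> KEEP
r=24=11000 popcount=2 -> skip
r=25=11001 popcount=3 -> skip
r=26=11010 popcount=3 -> skip
r=27=11011 popcount=4 -> KEEP
r=28=11100 popcount=3 -> skip
r=29=11101 popcount=4 -> KEEP
r=30=11110 popcount=4 -> KEEP
r=31=11111 popcount=5 -> skip
r=32=100000 popcount=1 -> skip
r=33=100001 popcount=2 -> skip
r=34=100010 popcount=2 -> skip
r=35=100011 popcount=3 -> skip
r=36=100100 popcount=2 -> skip
r=37=100101 popcount=3 -> skip
r=38=100110 popcount=3 -> skip
r=39=100111 popcount=4 -> KEEP
r=40=101000 popcount=2 -> skip
r=41=101001 popcount=3 -> skip
r=42=101010 popcount=3 -> skip
r=43=101011 popcount=4 -> KEEP
r=44=101100 popcount=3 -> skip
r=45=101101 popcount=4 -> KEEP
r=46=101110 popcount=4 -> KEEP
r=47=101111 popcount=5 -> skip
r=48=110000 popcount=2 -> skip
r=49=110001 popcount=3 -> skip
r=50=110010 popcount=3 -> skip
r=51=110011 popcount=4 -> KEEP
r=52=110100 popcount=3 -> skip
r=53=110101 popcount=4 -> KEEP
Kept rows: 15 23 27 29 30 39 43 45 46 51 53

Answer: 15 23 27 29 30 39 43 45 46 51 53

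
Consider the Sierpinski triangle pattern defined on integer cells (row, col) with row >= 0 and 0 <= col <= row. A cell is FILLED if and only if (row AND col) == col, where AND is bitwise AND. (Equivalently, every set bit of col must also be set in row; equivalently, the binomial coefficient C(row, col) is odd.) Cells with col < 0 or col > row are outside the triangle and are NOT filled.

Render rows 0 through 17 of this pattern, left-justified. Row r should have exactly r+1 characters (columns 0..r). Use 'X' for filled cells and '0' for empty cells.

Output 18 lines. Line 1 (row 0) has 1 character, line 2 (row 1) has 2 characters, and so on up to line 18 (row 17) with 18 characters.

r0=0: X
r1=1: XX
r2=10: X0X
r3=11: XXXX
r4=100: X000X
r5=101: XX00XX
r6=110: X0X0X0X
r7=111: XXXXXXXX
r8=1000: X0000000X
r9=1001: XX000000XX
r10=1010: X0X00000X0X
r11=1011: XXXX0000XXXX
r12=1100: X000X000X000X
r13=1101: XX00XX00XX00XX
r14=1110: X0X0X0X0X0X0X0X
r15=1111: XXXXXXXXXXXXXXXX
r16=10000: X000000000000000X
r17=10001: XX00000000000000XX

Answer: X
XX
X0X
XXXX
X000X
XX00XX
X0X0X0X
XXXXXXXX
X0000000X
XX000000XX
X0X00000X0X
XXXX0000XXXX
X000X000X000X
XX00XX00XX00XX
X0X0X0X0X0X0X0X
XXXXXXXXXXXXXXXX
X000000000000000X
XX00000000000000XX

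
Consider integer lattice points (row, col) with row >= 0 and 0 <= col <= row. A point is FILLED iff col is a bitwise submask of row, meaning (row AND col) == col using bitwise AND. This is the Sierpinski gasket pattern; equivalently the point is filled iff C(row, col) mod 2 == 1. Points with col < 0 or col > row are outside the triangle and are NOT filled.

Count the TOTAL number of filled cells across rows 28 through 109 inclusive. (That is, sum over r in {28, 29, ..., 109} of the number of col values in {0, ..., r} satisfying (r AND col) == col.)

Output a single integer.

r28=11100 pc3: +8 =8
r29=11101 pc4: +16 =24
r30=11110 pc4: +16 =40
r31=11111 pc5: +32 =72
r32=100000 pc1: +2 =74
r33=100001 pc2: +4 =78
r34=100010 pc2: +4 =82
r35=100011 pc3: +8 =90
r36=100100 pc2: +4 =94
r37=100101 pc3: +8 =102
r38=100110 pc3: +8 =110
r39=100111 pc4: +16 =126
r40=101000 pc2: +4 =130
r41=101001 pc3: +8 =138
r42=101010 pc3: +8 =146
r43=101011 pc4: +16 =162
r44=101100 pc3: +8 =170
r45=101101 pc4: +16 =186
r46=101110 pc4: +16 =202
r47=101111 pc5: +32 =234
r48=110000 pc2: +4 =238
r49=110001 pc3: +8 =246
r50=110010 pc3: +8 =254
r51=110011 pc4: +16 =270
r52=110100 pc3: +8 =278
r53=110101 pc4: +16 =294
r54=110110 pc4: +16 =310
r55=110111 pc5: +32 =342
r56=111000 pc3: +8 =350
r57=111001 pc4: +16 =366
r58=111010 pc4: +16 =382
r59=111011 pc5: +32 =414
r60=111100 pc4: +16 =430
r61=111101 pc5: +32 =462
r62=111110 pc5: +32 =494
r63=111111 pc6: +64 =558
r64=1000000 pc1: +2 =560
r65=1000001 pc2: +4 =564
r66=1000010 pc2: +4 =568
r67=1000011 pc3: +8 =576
r68=1000100 pc2: +4 =580
r69=1000101 pc3: +8 =588
r70=1000110 pc3: +8 =596
r71=1000111 pc4: +16 =612
r72=1001000 pc2: +4 =616
r73=1001001 pc3: +8 =624
r74=1001010 pc3: +8 =632
r75=1001011 pc4: +16 =648
r76=1001100 pc3: +8 =656
r77=1001101 pc4: +16 =672
r78=1001110 pc4: +16 =688
r79=1001111 pc5: +32 =720
r80=1010000 pc2: +4 =724
r81=1010001 pc3: +8 =732
r82=1010010 pc3: +8 =740
r83=1010011 pc4: +16 =756
r84=1010100 pc3: +8 =764
r85=1010101 pc4: +16 =780
r86=1010110 pc4: +16 =796
r87=1010111 pc5: +32 =828
r88=1011000 pc3: +8 =836
r89=1011001 pc4: +16 =852
r90=1011010 pc4: +16 =868
r91=1011011 pc5: +32 =900
r92=1011100 pc4: +16 =916
r93=1011101 pc5: +32 =948
r94=1011110 pc5: +32 =980
r95=1011111 pc6: +64 =1044
r96=1100000 pc2: +4 =1048
r97=1100001 pc3: +8 =1056
r98=1100010 pc3: +8 =1064
r99=1100011 pc4: +16 =1080
r100=1100100 pc3: +8 =1088
r101=1100101 pc4: +16 =1104
r102=1100110 pc4: +16 =1120
r103=1100111 pc5: +32 =1152
r104=1101000 pc3: +8 =1160
r105=1101001 pc4: +16 =1176
r106=1101010 pc4: +16 =1192
r107=1101011 pc5: +32 =1224
r108=1101100 pc4: +16 =1240
r109=1101101 pc5: +32 =1272

Answer: 1272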